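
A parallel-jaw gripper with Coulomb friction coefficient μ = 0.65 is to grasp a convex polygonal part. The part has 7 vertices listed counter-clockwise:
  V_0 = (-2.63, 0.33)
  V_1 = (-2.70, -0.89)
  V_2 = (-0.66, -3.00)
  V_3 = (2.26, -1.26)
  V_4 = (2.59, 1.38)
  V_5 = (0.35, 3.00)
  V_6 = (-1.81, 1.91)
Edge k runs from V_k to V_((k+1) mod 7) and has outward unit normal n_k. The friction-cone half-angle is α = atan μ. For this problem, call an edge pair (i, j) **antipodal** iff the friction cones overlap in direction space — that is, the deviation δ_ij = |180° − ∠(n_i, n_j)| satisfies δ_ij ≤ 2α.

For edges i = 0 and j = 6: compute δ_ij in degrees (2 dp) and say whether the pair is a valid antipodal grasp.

α = atan 0.65 = 33.02°;  2α = 66.05°
edge 0: e_0 = (-0.07, -1.22);  n_0 = (-0.9984, +0.0573)
edge 6: e_6 = (-0.82, -1.58);  n_6 = (-0.8876, +0.4606)
∠(n_0, n_6) = 24.14°
δ = |180° − 24.14°| = 155.86°
155.86° > 2α = 66.05°  →  invalid

δ = 155.86°, invalid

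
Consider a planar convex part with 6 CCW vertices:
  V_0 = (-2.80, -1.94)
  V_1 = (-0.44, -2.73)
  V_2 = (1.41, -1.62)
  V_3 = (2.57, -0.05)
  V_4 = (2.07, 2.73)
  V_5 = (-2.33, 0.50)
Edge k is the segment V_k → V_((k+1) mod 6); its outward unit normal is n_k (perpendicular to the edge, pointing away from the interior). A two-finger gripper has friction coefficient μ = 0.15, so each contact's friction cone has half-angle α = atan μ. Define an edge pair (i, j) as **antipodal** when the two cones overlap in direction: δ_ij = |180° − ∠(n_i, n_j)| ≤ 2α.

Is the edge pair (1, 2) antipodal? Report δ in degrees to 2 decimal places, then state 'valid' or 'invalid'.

δ = 157.42°, invalid

α = atan 0.15 = 8.53°;  2α = 17.06°
edge 1: e_1 = (+1.85, +1.11);  n_1 = (+0.5145, -0.8575)
edge 2: e_2 = (+1.16, +1.57);  n_2 = (+0.8043, -0.5942)
∠(n_1, n_2) = 22.58°
δ = |180° − 22.58°| = 157.42°
157.42° > 2α = 17.06°  →  invalid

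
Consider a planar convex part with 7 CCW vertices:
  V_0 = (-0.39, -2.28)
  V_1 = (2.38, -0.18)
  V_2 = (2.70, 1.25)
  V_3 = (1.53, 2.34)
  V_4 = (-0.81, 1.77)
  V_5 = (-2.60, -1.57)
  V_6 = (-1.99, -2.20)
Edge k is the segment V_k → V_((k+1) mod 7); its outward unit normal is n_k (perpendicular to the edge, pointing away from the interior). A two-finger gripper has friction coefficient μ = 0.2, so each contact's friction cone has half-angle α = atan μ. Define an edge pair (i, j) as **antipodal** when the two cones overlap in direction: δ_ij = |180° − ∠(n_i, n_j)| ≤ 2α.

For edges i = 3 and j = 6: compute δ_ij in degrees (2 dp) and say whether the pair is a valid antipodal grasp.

α = atan 0.2 = 11.31°;  2α = 22.62°
edge 3: e_3 = (-2.34, -0.57);  n_3 = (-0.2367, +0.9716)
edge 6: e_6 = (+1.60, -0.08);  n_6 = (-0.0499, -0.9988)
∠(n_3, n_6) = 163.45°
δ = |180° − 163.45°| = 16.55°
16.55° ≤ 2α = 22.62°  →  valid

δ = 16.55°, valid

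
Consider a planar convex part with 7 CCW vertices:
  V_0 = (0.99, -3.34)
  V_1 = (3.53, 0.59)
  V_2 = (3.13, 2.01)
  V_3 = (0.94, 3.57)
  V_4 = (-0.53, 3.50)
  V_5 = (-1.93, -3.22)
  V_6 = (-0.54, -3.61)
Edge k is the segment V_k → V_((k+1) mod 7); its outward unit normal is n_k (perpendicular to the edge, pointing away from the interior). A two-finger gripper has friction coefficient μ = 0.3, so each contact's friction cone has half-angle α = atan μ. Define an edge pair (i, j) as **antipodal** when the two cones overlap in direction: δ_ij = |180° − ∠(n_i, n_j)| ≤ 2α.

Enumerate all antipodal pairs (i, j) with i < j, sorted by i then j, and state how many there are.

count = 5; pairs: (0,4), (1,4), (2,5), (3,5), (3,6)

α = atan 0.3 = 16.70°;  2α = 33.40°
n_0 = (+0.8399, -0.5428)
n_1 = (+0.9625, +0.2711)
n_2 = (+0.5802, +0.8145)
n_3 = (-0.0476, +0.9989)
n_4 = (-0.9790, +0.2040)
n_5 = (-0.2701, -0.9628)
n_6 = (+0.1738, -0.9848)
  (0,1): δ = 131.39°  ·
  (0,2): δ = 92.59°  ·
  (0,3): δ = 54.40°  ·
  (0,4): δ = 21.11°  ✓
  (0,5): δ = 107.20°  ·
  (0,6): δ = 132.88°  ·
  (1,2): δ = 141.20°  ·
  (1,3): δ = 103.01°  ·
  (1,4): δ = 27.50°  ✓
  (1,5): δ = 58.60°  ·
  (1,6): δ = 84.28°  ·
  (2,3): δ = 141.81°  ·
  (2,4): δ = 66.30°  ·
  (2,5): δ = 19.79°  ✓
  (2,6): δ = 45.47°  ·
  (3,4): δ = 104.49°  ·
  (3,5): δ = 18.40°  ✓
  (3,6): δ = 7.28°  ✓
  (4,5): δ = 93.90°  ·
  (4,6): δ = 68.22°  ·
  (5,6): δ = 154.32°  ·
antipodal pairs: 5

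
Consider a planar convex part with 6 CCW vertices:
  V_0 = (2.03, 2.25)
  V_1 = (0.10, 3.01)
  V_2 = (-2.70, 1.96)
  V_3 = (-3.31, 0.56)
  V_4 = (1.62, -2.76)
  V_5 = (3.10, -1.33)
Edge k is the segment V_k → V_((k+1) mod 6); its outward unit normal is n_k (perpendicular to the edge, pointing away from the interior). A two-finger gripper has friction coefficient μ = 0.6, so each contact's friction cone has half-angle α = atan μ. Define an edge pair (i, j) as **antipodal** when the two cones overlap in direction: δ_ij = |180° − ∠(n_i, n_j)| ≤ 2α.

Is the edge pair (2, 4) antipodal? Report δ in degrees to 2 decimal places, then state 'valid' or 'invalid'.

α = atan 0.6 = 30.96°;  2α = 61.93°
edge 2: e_2 = (-0.61, -1.40);  n_2 = (-0.9168, +0.3994)
edge 4: e_4 = (+1.48, +1.43);  n_4 = (+0.6949, -0.7192)
∠(n_2, n_4) = 157.56°
δ = |180° − 157.56°| = 22.44°
22.44° ≤ 2α = 61.93°  →  valid

δ = 22.44°, valid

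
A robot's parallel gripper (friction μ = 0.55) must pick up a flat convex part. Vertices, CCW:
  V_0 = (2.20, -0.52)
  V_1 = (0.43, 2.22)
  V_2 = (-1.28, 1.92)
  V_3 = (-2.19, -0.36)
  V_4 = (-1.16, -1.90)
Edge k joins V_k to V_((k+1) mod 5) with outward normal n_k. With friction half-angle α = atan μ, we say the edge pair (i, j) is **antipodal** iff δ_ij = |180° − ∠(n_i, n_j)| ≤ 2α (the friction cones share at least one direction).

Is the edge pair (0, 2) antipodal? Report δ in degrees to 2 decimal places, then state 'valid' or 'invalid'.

α = atan 0.55 = 28.81°;  2α = 57.62°
edge 0: e_0 = (-1.77, +2.74);  n_0 = (+0.8400, +0.5426)
edge 2: e_2 = (-0.91, -2.28);  n_2 = (-0.9288, +0.3707)
∠(n_0, n_2) = 125.38°
δ = |180° − 125.38°| = 54.62°
54.62° ≤ 2α = 57.62°  →  valid

δ = 54.62°, valid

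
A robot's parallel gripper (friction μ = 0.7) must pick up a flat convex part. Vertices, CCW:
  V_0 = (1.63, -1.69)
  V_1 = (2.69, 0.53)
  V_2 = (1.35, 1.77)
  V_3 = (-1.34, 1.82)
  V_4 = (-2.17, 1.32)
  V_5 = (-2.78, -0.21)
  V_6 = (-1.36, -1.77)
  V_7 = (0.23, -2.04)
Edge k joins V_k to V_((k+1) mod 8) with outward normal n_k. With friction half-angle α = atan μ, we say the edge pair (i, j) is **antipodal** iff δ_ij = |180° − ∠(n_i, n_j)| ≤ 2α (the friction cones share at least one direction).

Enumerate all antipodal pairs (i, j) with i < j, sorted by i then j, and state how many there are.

α = atan 0.7 = 34.99°;  2α = 69.98°
n_0 = (+0.9024, -0.4309)
n_1 = (+0.6792, +0.7340)
n_2 = (+0.0186, +0.9998)
n_3 = (-0.5160, +0.8566)
n_4 = (-0.9289, +0.3703)
n_5 = (-0.7395, -0.6731)
n_6 = (-0.1674, -0.9859)
n_7 = (+0.2425, -0.9701)
  (0,1): δ = 107.26°  ·
  (0,2): δ = 65.54°  ✓
  (0,3): δ = 33.41°  ✓
  (0,4): δ = 3.79°  ✓
  (0,5): δ = 67.83°  ✓
  (0,6): δ = 105.89°  ·
  (0,7): δ = 129.56°  ·
  (1,2): δ = 138.28°  ·
  (1,3): δ = 106.15°  ·
  (1,4): δ = 68.96°  ✓
  (1,5): δ = 4.91°  ✓
  (1,6): δ = 33.14°  ✓
  (1,7): δ = 56.82°  ✓
  (2,3): δ = 147.87°  ·
  (2,4): δ = 110.67°  ·
  (2,5): δ = 46.62°  ✓
  (2,6): δ = 8.57°  ✓
  (2,7): δ = 15.10°  ✓
  (3,4): δ = 142.80°  ·
  (3,5): δ = 78.75°  ·
  (3,6): δ = 40.70°  ✓
  (3,7): δ = 17.03°  ✓
  (4,5): δ = 115.95°  ·
  (4,6): δ = 77.90°  ·
  (4,7): δ = 54.23°  ✓
  (5,6): δ = 141.95°  ·
  (5,7): δ = 118.27°  ·
  (6,7): δ = 156.33°  ·
antipodal pairs: 14

count = 14; pairs: (0,2), (0,3), (0,4), (0,5), (1,4), (1,5), (1,6), (1,7), (2,5), (2,6), (2,7), (3,6), (3,7), (4,7)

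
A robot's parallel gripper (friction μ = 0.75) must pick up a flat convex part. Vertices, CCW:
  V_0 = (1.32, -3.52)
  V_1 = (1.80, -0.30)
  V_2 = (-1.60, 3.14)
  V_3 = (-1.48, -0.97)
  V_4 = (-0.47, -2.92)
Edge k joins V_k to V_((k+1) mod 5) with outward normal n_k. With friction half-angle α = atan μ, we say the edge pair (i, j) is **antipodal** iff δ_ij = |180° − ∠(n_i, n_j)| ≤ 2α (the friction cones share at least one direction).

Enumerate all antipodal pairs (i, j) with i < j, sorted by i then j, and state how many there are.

count = 5; pairs: (0,2), (0,3), (1,2), (1,3), (1,4)

α = atan 0.75 = 36.87°;  2α = 73.74°
n_0 = (+0.9891, -0.1474)
n_1 = (+0.7112, +0.7030)
n_2 = (-0.9996, -0.0292)
n_3 = (-0.8880, -0.4599)
n_4 = (-0.3178, -0.9482)
  (0,1): δ = 126.86°  ·
  (0,2): δ = 10.15°  ✓
  (0,3): δ = 35.86°  ✓
  (0,4): δ = 79.95°  ·
  (1,2): δ = 42.99°  ✓
  (1,3): δ = 17.28°  ✓
  (1,4): δ = 26.80°  ✓
  (2,3): δ = 154.29°  ·
  (2,4): δ = 110.20°  ·
  (3,4): δ = 135.91°  ·
antipodal pairs: 5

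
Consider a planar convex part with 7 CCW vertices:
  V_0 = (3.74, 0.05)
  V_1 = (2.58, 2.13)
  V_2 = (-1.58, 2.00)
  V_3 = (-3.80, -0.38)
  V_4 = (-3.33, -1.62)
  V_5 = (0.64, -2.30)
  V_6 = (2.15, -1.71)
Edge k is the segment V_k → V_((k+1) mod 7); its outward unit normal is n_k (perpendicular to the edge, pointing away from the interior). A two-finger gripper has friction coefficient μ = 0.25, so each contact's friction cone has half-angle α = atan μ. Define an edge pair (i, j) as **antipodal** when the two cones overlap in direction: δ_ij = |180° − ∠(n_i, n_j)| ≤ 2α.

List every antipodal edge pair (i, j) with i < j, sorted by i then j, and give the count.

count = 5; pairs: (0,3), (1,4), (1,5), (2,5), (2,6)

α = atan 0.25 = 14.04°;  2α = 28.07°
n_0 = (+0.8734, +0.4871)
n_1 = (-0.0312, +0.9995)
n_2 = (-0.7313, +0.6821)
n_3 = (-0.9351, -0.3544)
n_4 = (-0.1688, -0.9856)
n_5 = (+0.3639, -0.9314)
n_6 = (+0.7420, -0.6704)
  (0,1): δ = 117.36°  ·
  (0,2): δ = 72.16°  ·
  (0,3): δ = 8.39°  ✓
  (0,4): δ = 51.13°  ·
  (0,5): δ = 82.19°  ·
  (0,6): δ = 108.76°  ·
  (1,2): δ = 134.80°  ·
  (1,3): δ = 71.03°  ·
  (1,4): δ = 11.51°  ✓
  (1,5): δ = 19.55°  ✓
  (1,6): δ = 46.12°  ·
  (2,3): δ = 116.23°  ·
  (2,4): δ = 56.71°  ·
  (2,5): δ = 25.65°  ✓
  (2,6): δ = 0.91°  ✓
  (3,4): δ = 120.48°  ·
  (3,5): δ = 89.42°  ·
  (3,6): δ = 62.85°  ·
  (4,5): δ = 148.94°  ·
  (4,6): δ = 122.38°  ·
  (5,6): δ = 153.44°  ·
antipodal pairs: 5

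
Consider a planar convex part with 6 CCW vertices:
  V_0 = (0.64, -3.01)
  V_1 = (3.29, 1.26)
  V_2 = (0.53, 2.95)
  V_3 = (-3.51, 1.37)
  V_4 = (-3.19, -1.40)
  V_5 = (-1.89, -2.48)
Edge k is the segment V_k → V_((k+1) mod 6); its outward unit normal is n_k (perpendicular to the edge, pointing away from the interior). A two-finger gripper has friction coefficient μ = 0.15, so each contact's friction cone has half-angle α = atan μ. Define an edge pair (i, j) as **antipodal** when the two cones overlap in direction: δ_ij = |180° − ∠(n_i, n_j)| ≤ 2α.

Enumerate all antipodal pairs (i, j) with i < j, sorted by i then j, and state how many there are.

α = atan 0.15 = 8.53°;  2α = 17.06°
n_0 = (+0.8497, -0.5273)
n_1 = (+0.5222, +0.8528)
n_2 = (-0.3642, +0.9313)
n_3 = (-0.9934, -0.1148)
n_4 = (-0.6390, -0.7692)
n_5 = (-0.2050, -0.9788)
  (0,1): δ = 89.66°  ·
  (0,2): δ = 36.82°  ·
  (0,3): δ = 38.41°  ·
  (0,4): δ = 82.11°  ·
  (0,5): δ = 109.99°  ·
  (1,2): δ = 127.16°  ·
  (1,3): δ = 51.93°  ·
  (1,4): δ = 8.24°  ✓
  (1,5): δ = 19.65°  ·
  (2,3): δ = 104.77°  ·
  (2,4): δ = 61.08°  ·
  (2,5): δ = 33.19°  ·
  (3,4): δ = 136.31°  ·
  (3,5): δ = 108.42°  ·
  (4,5): δ = 152.11°  ·
antipodal pairs: 1

count = 1; pairs: (1,4)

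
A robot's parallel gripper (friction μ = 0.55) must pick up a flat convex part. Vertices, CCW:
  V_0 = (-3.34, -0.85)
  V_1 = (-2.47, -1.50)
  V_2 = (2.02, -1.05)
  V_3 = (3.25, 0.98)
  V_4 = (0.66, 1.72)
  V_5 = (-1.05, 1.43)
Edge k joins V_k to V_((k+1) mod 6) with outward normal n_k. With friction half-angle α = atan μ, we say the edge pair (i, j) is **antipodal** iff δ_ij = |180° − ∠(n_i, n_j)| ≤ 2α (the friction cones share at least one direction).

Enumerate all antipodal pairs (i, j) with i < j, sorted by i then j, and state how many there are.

α = atan 0.55 = 28.81°;  2α = 57.62°
n_0 = (-0.5985, -0.8011)
n_1 = (+0.0997, -0.9950)
n_2 = (+0.8553, -0.5182)
n_3 = (+0.2747, +0.9615)
n_4 = (-0.1672, +0.9859)
n_5 = (-0.7056, +0.7087)
  (0,1): δ = 137.51°  ·
  (0,2): δ = 84.45°  ·
  (0,3): δ = 20.82°  ✓
  (0,4): δ = 46.39°  ✓
  (0,5): δ = 81.64°  ·
  (1,2): δ = 126.94°  ·
  (1,3): δ = 21.67°  ✓
  (1,4): δ = 3.90°  ✓
  (1,5): δ = 39.15°  ✓
  (2,3): δ = 74.73°  ·
  (2,4): δ = 49.16°  ✓
  (2,5): δ = 13.91°  ✓
  (3,4): δ = 154.43°  ·
  (3,5): δ = 119.18°  ·
  (4,5): δ = 144.75°  ·
antipodal pairs: 7

count = 7; pairs: (0,3), (0,4), (1,3), (1,4), (1,5), (2,4), (2,5)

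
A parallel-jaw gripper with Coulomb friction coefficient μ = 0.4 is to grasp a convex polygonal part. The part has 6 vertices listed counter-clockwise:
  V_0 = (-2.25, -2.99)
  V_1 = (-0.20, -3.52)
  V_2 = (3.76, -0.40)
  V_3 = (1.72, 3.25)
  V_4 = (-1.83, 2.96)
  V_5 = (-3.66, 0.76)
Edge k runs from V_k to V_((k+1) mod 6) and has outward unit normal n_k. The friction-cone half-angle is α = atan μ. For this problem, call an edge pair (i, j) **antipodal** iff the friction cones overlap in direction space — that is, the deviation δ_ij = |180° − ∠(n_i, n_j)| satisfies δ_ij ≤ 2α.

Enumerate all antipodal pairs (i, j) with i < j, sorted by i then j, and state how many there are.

α = atan 0.4 = 21.80°;  2α = 43.60°
n_0 = (-0.2503, -0.9682)
n_1 = (+0.6189, -0.7855)
n_2 = (+0.8729, +0.4879)
n_3 = (-0.0814, +0.9967)
n_4 = (-0.7688, +0.6395)
n_5 = (-0.9360, -0.3519)
  (0,1): δ = 127.27°  ·
  (0,2): δ = 46.30°  ·
  (0,3): δ = 19.17°  ✓
  (0,4): δ = 64.74°  ·
  (0,5): δ = 125.10°  ·
  (1,2): δ = 99.03°  ·
  (1,3): δ = 33.56°  ✓
  (1,4): δ = 12.01°  ✓
  (1,5): δ = 72.37°  ·
  (2,3): δ = 114.53°  ·
  (2,4): δ = 68.96°  ·
  (2,5): δ = 8.59°  ✓
  (3,4): δ = 134.42°  ·
  (3,5): δ = 74.06°  ·
  (4,5): δ = 119.64°  ·
antipodal pairs: 4

count = 4; pairs: (0,3), (1,3), (1,4), (2,5)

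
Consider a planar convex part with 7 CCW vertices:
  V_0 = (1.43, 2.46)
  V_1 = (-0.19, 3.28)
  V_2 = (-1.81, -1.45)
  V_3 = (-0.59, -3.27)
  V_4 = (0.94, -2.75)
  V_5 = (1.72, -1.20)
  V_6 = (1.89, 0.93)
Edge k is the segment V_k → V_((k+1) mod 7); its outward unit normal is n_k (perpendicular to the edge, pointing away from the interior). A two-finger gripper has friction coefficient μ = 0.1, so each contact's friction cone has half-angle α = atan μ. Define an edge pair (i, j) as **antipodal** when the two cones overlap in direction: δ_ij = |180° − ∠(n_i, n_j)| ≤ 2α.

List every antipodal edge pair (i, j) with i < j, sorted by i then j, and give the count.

count = 1; pairs: (1,4)

α = atan 0.1 = 5.71°;  2α = 11.42°
n_0 = (+0.4516, +0.8922)
n_1 = (-0.9461, +0.3240)
n_2 = (-0.8306, -0.5568)
n_3 = (+0.3218, -0.9468)
n_4 = (+0.8933, -0.4495)
n_5 = (+0.9968, -0.0796)
n_6 = (+0.9577, +0.2879)
  (0,1): δ = 82.06°  ·
  (0,2): δ = 29.32°  ·
  (0,3): δ = 45.62°  ·
  (0,4): δ = 90.13°  ·
  (0,5): δ = 112.28°  ·
  (0,6): δ = 133.58°  ·
  (1,2): δ = 127.26°  ·
  (1,3): δ = 52.32°  ·
  (1,4): δ = 7.81°  ✓
  (1,5): δ = 14.34°  ·
  (1,6): δ = 35.64°  ·
  (2,3): δ = 105.06°  ·
  (2,4): δ = 60.55°  ·
  (2,5): δ = 38.40°  ·
  (2,6): δ = 17.10°  ·
  (3,4): δ = 135.48°  ·
  (3,5): δ = 113.33°  ·
  (3,6): δ = 92.04°  ·
  (4,5): δ = 157.85°  ·
  (4,6): δ = 136.55°  ·
  (5,6): δ = 158.70°  ·
antipodal pairs: 1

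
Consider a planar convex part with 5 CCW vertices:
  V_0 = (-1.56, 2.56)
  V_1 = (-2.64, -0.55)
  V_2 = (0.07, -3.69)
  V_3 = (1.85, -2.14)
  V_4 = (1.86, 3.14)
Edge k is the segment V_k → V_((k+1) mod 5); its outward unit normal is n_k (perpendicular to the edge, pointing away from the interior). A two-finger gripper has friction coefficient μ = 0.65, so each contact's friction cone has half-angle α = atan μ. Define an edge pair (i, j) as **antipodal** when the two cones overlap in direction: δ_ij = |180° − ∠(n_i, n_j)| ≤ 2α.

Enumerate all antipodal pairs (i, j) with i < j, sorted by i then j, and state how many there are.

α = atan 0.65 = 33.02°;  2α = 66.05°
n_0 = (-0.9447, +0.3280)
n_1 = (-0.7570, -0.6534)
n_2 = (+0.6567, -0.7541)
n_3 = (+1.0000, -0.0019)
n_4 = (-0.1672, +0.9859)
  (0,1): δ = 120.05°  ·
  (0,2): δ = 29.80°  ✓
  (0,3): δ = 19.04°  ✓
  (0,4): δ = 118.78°  ·
  (1,2): δ = 89.75°  ·
  (1,3): δ = 40.90°  ✓
  (1,4): δ = 58.83°  ✓
  (2,3): δ = 131.16°  ·
  (2,4): δ = 31.42°  ✓
  (3,4): δ = 80.27°  ·
antipodal pairs: 5

count = 5; pairs: (0,2), (0,3), (1,3), (1,4), (2,4)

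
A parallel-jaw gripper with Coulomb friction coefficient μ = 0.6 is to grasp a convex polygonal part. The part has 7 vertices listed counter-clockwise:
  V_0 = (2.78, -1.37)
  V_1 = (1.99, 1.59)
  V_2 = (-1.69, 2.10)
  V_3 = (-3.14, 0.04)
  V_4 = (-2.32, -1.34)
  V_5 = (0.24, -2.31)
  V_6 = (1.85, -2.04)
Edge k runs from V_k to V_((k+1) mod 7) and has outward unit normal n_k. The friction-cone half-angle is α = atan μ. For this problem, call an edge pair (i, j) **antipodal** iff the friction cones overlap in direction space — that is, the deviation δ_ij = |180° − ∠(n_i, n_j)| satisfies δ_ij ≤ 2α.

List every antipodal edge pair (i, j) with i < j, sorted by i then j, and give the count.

count = 9; pairs: (0,2), (0,3), (0,4), (1,3), (1,4), (1,5), (1,6), (2,5), (2,6)

α = atan 0.6 = 30.96°;  2α = 61.93°
n_0 = (+0.9662, +0.2579)
n_1 = (+0.1373, +0.9905)
n_2 = (-0.8177, +0.5756)
n_3 = (-0.8597, -0.5108)
n_4 = (-0.3543, -0.9351)
n_5 = (+0.1654, -0.9862)
n_6 = (+0.5845, -0.8114)
  (0,1): δ = 112.83°  ·
  (0,2): δ = 50.08°  ✓
  (0,3): δ = 15.78°  ✓
  (0,4): δ = 54.30°  ✓
  (0,5): δ = 84.58°  ·
  (0,6): δ = 110.83°  ·
  (1,2): δ = 117.25°  ·
  (1,3): δ = 51.39°  ✓
  (1,4): δ = 12.86°  ✓
  (1,5): δ = 17.41°  ✓
  (1,6): δ = 43.66°  ✓
  (2,3): δ = 114.14°  ·
  (2,4): δ = 75.61°  ·
  (2,5): δ = 45.34°  ✓
  (2,6): δ = 19.09°  ✓
  (3,4): δ = 141.47°  ·
  (3,5): δ = 111.20°  ·
  (3,6): δ = 84.95°  ·
  (4,5): δ = 149.73°  ·
  (4,6): δ = 123.48°  ·
  (5,6): δ = 153.75°  ·
antipodal pairs: 9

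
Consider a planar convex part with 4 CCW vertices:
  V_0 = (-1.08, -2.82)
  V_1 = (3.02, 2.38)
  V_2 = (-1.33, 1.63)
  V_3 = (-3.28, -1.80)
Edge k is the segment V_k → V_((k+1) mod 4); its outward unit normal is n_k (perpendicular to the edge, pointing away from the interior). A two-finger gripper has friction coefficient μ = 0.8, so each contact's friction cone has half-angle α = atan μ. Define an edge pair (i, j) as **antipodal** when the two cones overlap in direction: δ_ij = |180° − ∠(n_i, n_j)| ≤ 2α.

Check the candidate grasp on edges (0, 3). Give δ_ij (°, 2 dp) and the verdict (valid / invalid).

δ = 103.38°, invalid

α = atan 0.8 = 38.66°;  2α = 77.32°
edge 0: e_0 = (+4.10, +5.20);  n_0 = (+0.7853, -0.6192)
edge 3: e_3 = (+2.20, -1.02);  n_3 = (-0.4206, -0.9072)
∠(n_0, n_3) = 76.62°
δ = |180° − 76.62°| = 103.38°
103.38° > 2α = 77.32°  →  invalid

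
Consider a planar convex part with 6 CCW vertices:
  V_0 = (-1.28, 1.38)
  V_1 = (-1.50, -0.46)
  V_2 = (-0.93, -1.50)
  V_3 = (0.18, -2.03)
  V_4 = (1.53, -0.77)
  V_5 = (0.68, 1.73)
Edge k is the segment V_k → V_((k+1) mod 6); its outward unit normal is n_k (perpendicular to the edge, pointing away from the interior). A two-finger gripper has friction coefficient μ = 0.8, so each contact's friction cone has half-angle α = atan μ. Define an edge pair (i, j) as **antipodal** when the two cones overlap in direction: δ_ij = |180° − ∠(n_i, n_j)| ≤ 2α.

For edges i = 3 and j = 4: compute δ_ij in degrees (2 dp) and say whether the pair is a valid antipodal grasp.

δ = 114.25°, invalid

α = atan 0.8 = 38.66°;  2α = 77.32°
edge 3: e_3 = (+1.35, +1.26);  n_3 = (+0.6823, -0.7311)
edge 4: e_4 = (-0.85, +2.50);  n_4 = (+0.9468, +0.3219)
∠(n_3, n_4) = 65.75°
δ = |180° − 65.75°| = 114.25°
114.25° > 2α = 77.32°  →  invalid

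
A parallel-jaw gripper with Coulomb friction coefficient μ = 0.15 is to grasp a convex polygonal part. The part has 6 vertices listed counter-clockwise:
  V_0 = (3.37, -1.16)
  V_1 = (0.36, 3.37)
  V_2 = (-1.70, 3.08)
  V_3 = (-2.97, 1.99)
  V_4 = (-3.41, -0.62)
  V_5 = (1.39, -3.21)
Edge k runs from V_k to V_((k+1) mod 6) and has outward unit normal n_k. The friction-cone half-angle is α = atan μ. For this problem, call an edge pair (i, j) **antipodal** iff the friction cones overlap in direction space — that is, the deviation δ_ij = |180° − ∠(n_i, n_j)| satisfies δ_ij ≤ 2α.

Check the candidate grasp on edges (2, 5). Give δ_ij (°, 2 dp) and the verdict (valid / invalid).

α = atan 0.15 = 8.53°;  2α = 17.06°
edge 2: e_2 = (-1.27, -1.09);  n_2 = (-0.6513, +0.7588)
edge 5: e_5 = (+1.98, +2.05);  n_5 = (+0.7193, -0.6947)
∠(n_2, n_5) = 174.64°
δ = |180° − 174.64°| = 5.36°
5.36° ≤ 2α = 17.06°  →  valid

δ = 5.36°, valid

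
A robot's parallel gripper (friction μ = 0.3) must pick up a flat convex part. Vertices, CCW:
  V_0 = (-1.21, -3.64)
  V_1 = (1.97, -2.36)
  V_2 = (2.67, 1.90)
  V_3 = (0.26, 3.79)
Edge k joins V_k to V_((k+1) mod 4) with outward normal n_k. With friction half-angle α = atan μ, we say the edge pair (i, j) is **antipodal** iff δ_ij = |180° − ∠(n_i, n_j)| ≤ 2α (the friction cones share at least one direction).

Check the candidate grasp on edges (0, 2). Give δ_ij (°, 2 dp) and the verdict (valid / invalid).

δ = 60.03°, invalid

α = atan 0.3 = 16.70°;  2α = 33.40°
edge 0: e_0 = (+3.18, +1.28);  n_0 = (+0.3734, -0.9277)
edge 2: e_2 = (-2.41, +1.89);  n_2 = (+0.6171, +0.7869)
∠(n_0, n_2) = 119.97°
δ = |180° − 119.97°| = 60.03°
60.03° > 2α = 33.40°  →  invalid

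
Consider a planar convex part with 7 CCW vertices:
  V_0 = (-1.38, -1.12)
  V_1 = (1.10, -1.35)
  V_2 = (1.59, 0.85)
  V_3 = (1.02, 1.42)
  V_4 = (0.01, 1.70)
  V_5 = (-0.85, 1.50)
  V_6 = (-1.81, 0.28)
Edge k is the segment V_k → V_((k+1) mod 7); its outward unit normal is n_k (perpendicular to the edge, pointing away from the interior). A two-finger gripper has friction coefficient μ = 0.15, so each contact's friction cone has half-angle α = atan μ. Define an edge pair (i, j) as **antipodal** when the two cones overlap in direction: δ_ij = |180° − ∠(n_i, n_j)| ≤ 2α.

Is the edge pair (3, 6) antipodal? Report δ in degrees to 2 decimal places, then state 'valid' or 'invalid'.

δ = 57.43°, invalid

α = atan 0.15 = 8.53°;  2α = 17.06°
edge 3: e_3 = (-1.01, +0.28);  n_3 = (+0.2672, +0.9637)
edge 6: e_6 = (+0.43, -1.40);  n_6 = (-0.9559, -0.2936)
∠(n_3, n_6) = 122.57°
δ = |180° − 122.57°| = 57.43°
57.43° > 2α = 17.06°  →  invalid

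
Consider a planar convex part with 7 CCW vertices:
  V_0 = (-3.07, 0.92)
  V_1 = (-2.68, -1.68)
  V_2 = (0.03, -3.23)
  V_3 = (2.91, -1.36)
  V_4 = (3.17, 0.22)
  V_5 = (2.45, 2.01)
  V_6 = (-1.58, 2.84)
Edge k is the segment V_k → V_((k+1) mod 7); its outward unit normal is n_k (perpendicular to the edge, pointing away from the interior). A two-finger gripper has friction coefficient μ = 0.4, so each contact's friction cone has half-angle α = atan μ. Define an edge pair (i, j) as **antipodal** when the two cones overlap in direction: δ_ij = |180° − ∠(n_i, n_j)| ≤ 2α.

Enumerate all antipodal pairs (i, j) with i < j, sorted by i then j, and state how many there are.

α = atan 0.4 = 21.80°;  2α = 43.60°
n_0 = (-0.9889, -0.1483)
n_1 = (-0.4965, -0.8680)
n_2 = (+0.5446, -0.8387)
n_3 = (+0.9867, -0.1624)
n_4 = (+0.9278, +0.3732)
n_5 = (+0.2017, +0.9794)
n_6 = (-0.7900, +0.6131)
  (0,1): δ = 128.30°  ·
  (0,2): δ = 65.53°  ·
  (0,3): δ = 17.88°  ✓
  (0,4): δ = 13.38°  ✓
  (0,5): δ = 69.83°  ·
  (0,6): δ = 133.66°  ·
  (1,2): δ = 117.24°  ·
  (1,3): δ = 69.58°  ·
  (1,4): δ = 38.32°  ✓
  (1,5): δ = 18.13°  ✓
  (1,6): δ = 81.95°  ·
  (2,3): δ = 132.34°  ·
  (2,4): δ = 101.08°  ·
  (2,5): δ = 44.63°  ·
  (2,6): δ = 19.19°  ✓
  (3,4): δ = 148.74°  ·
  (3,5): δ = 92.29°  ·
  (3,6): δ = 28.47°  ✓
  (4,5): δ = 123.55°  ·
  (4,6): δ = 59.72°  ·
  (5,6): δ = 116.18°  ·
antipodal pairs: 6

count = 6; pairs: (0,3), (0,4), (1,4), (1,5), (2,6), (3,6)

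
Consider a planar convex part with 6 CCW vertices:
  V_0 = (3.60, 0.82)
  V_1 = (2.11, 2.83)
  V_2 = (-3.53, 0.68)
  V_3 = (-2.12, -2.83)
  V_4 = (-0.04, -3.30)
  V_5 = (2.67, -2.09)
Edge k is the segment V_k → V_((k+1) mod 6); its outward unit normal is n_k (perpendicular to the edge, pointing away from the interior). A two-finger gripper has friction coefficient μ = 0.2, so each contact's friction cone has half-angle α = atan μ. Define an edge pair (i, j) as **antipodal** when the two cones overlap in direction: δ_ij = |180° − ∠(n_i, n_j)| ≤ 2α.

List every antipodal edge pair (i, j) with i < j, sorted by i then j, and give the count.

count = 2; pairs: (0,2), (1,4)

α = atan 0.2 = 11.31°;  2α = 22.62°
n_0 = (+0.8033, +0.5955)
n_1 = (-0.3562, +0.9344)
n_2 = (-0.9279, -0.3728)
n_3 = (-0.2204, -0.9754)
n_4 = (+0.4077, -0.9131)
n_5 = (+0.9525, -0.3044)
  (0,1): δ = 105.68°  ·
  (0,2): δ = 14.66°  ✓
  (0,3): δ = 40.72°  ·
  (0,4): δ = 77.51°  ·
  (0,5): δ = 125.73°  ·
  (1,2): δ = 88.98°  ·
  (1,3): δ = 33.60°  ·
  (1,4): δ = 3.19°  ✓
  (1,5): δ = 51.41°  ·
  (2,3): δ = 124.62°  ·
  (2,4): δ = 87.83°  ·
  (2,5): δ = 39.61°  ·
  (3,4): δ = 143.21°  ·
  (3,5): δ = 94.99°  ·
  (4,5): δ = 131.78°  ·
antipodal pairs: 2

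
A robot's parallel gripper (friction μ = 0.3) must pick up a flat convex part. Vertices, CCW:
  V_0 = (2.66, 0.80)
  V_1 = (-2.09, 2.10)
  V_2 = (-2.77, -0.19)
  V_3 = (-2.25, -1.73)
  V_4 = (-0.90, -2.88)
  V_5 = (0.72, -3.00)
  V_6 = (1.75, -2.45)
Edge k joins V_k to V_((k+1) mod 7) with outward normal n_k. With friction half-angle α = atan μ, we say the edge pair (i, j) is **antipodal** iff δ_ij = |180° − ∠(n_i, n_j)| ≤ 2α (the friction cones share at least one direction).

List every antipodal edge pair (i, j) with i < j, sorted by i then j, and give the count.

α = atan 0.3 = 16.70°;  2α = 33.40°
n_0 = (+0.2640, +0.9645)
n_1 = (-0.9586, +0.2847)
n_2 = (-0.9474, -0.3199)
n_3 = (-0.6485, -0.7612)
n_4 = (-0.0739, -0.9973)
n_5 = (+0.4710, -0.8821)
n_6 = (+0.9630, -0.2696)
  (0,1): δ = 91.23°  ·
  (0,2): δ = 56.04°  ·
  (0,3): δ = 25.12°  ✓
  (0,4): δ = 11.07°  ✓
  (0,5): δ = 43.41°  ·
  (0,6): δ = 89.66°  ·
  (1,2): δ = 144.80°  ·
  (1,3): δ = 113.89°  ·
  (1,4): δ = 77.70°  ·
  (1,5): δ = 45.36°  ·
  (1,6): δ = 0.90°  ✓
  (2,3): δ = 149.08°  ·
  (2,4): δ = 112.89°  ·
  (2,5): δ = 80.56°  ·
  (2,6): δ = 34.30°  ·
  (3,4): δ = 143.81°  ·
  (3,5): δ = 111.47°  ·
  (3,6): δ = 65.22°  ·
  (4,5): δ = 147.66°  ·
  (4,6): δ = 101.41°  ·
  (5,6): δ = 133.74°  ·
antipodal pairs: 3

count = 3; pairs: (0,3), (0,4), (1,6)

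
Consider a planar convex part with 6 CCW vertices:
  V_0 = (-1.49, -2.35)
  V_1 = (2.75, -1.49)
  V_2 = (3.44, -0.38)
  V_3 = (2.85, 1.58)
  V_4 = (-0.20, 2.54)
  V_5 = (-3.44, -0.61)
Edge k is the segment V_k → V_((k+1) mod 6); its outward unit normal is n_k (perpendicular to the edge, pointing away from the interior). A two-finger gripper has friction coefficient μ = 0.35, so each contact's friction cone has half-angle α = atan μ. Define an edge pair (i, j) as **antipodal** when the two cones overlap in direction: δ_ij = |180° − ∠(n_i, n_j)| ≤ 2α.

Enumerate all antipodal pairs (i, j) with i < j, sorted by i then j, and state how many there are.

count = 5; pairs: (0,3), (0,4), (1,4), (2,5), (3,5)

α = atan 0.35 = 19.29°;  2α = 38.58°
n_0 = (+0.1988, -0.9800)
n_1 = (+0.8493, -0.5279)
n_2 = (+0.9576, +0.2882)
n_3 = (+0.3002, +0.9539)
n_4 = (-0.6971, +0.7170)
n_5 = (-0.6658, -0.7461)
  (0,1): δ = 133.33°  ·
  (0,2): δ = 84.71°  ·
  (0,3): δ = 28.94°  ✓
  (0,4): δ = 32.73°  ✓
  (0,5): δ = 126.79°  ·
  (1,2): δ = 131.38°  ·
  (1,3): δ = 75.61°  ·
  (1,4): δ = 13.94°  ✓
  (1,5): δ = 80.12°  ·
  (2,3): δ = 124.22°  ·
  (2,4): δ = 62.56°  ·
  (2,5): δ = 31.50°  ✓
  (3,4): δ = 118.34°  ·
  (3,5): δ = 24.27°  ✓
  (4,5): δ = 85.94°  ·
antipodal pairs: 5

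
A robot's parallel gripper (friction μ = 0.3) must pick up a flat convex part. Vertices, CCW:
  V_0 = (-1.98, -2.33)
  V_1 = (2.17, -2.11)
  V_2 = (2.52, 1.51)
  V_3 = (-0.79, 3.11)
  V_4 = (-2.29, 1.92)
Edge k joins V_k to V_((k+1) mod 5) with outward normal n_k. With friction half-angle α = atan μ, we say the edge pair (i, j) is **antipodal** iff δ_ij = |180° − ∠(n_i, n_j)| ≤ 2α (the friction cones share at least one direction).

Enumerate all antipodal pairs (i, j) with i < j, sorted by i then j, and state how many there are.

α = atan 0.3 = 16.70°;  2α = 33.40°
n_0 = (+0.0529, -0.9986)
n_1 = (+0.9954, -0.0962)
n_2 = (+0.4352, +0.9003)
n_3 = (-0.6215, +0.7834)
n_4 = (-0.9974, -0.0727)
  (0,1): δ = 98.56°  ·
  (0,2): δ = 28.83°  ✓
  (0,3): δ = 35.39°  ·
  (0,4): δ = 91.14°  ·
  (1,2): δ = 110.28°  ·
  (1,3): δ = 46.05°  ·
  (1,4): δ = 9.69°  ✓
  (2,3): δ = 115.78°  ·
  (2,4): δ = 60.03°  ·
  (3,4): δ = 124.25°  ·
antipodal pairs: 2

count = 2; pairs: (0,2), (1,4)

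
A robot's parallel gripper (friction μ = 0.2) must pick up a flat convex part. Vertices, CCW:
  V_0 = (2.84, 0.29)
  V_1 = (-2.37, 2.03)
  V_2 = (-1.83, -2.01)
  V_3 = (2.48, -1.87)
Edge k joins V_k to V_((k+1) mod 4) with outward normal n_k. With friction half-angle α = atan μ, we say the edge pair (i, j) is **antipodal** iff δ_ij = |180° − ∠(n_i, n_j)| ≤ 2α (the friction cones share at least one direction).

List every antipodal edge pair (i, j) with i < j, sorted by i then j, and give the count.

α = atan 0.2 = 11.31°;  2α = 22.62°
n_0 = (+0.3168, +0.9485)
n_1 = (-0.9912, -0.1325)
n_2 = (+0.0325, -0.9995)
n_3 = (+0.9864, -0.1644)
  (0,1): δ = 63.92°  ·
  (0,2): δ = 20.33°  ✓
  (0,3): δ = 99.01°  ·
  (1,2): δ = 95.75°  ·
  (1,3): δ = 17.08°  ✓
  (2,3): δ = 101.32°  ·
antipodal pairs: 2

count = 2; pairs: (0,2), (1,3)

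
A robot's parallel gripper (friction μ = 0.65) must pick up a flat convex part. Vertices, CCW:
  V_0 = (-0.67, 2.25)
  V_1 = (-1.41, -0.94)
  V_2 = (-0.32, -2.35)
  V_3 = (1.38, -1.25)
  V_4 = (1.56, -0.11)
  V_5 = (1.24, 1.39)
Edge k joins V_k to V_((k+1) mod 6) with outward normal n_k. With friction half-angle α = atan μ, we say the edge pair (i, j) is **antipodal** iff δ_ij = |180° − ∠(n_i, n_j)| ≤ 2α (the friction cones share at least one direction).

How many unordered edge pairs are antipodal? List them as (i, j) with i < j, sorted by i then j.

count = 7; pairs: (0,2), (0,3), (0,4), (1,3), (1,4), (1,5), (2,5)

α = atan 0.65 = 33.02°;  2α = 66.05°
n_0 = (-0.9741, +0.2260)
n_1 = (-0.7912, -0.6116)
n_2 = (+0.5433, -0.8396)
n_3 = (+0.9878, -0.1560)
n_4 = (+0.9780, +0.2086)
n_5 = (+0.4106, +0.9118)
  (0,1): δ = 129.23°  ·
  (0,2): δ = 44.03°  ✓
  (0,3): δ = 4.09°  ✓
  (0,4): δ = 25.10°  ✓
  (0,5): δ = 78.82°  ·
  (1,2): δ = 94.80°  ·
  (1,3): δ = 46.68°  ✓
  (1,4): δ = 25.66°  ✓
  (1,5): δ = 28.05°  ✓
  (2,3): δ = 131.88°  ·
  (2,4): δ = 110.86°  ·
  (2,5): δ = 57.15°  ✓
  (3,4): δ = 158.98°  ·
  (3,5): δ = 105.27°  ·
  (4,5): δ = 126.28°  ·
antipodal pairs: 7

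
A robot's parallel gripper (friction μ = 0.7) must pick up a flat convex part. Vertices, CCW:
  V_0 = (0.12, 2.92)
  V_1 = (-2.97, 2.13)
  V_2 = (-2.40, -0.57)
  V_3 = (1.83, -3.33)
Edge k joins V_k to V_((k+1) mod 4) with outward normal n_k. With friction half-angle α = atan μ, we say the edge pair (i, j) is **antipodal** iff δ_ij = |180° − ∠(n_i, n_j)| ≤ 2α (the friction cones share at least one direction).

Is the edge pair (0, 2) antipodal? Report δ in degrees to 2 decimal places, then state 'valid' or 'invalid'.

α = atan 0.7 = 34.99°;  2α = 69.98°
edge 0: e_0 = (-3.09, -0.79);  n_0 = (-0.2477, +0.9688)
edge 2: e_2 = (+4.23, -2.76);  n_2 = (-0.5464, -0.8375)
∠(n_0, n_2) = 132.54°
δ = |180° − 132.54°| = 47.46°
47.46° ≤ 2α = 69.98°  →  valid

δ = 47.46°, valid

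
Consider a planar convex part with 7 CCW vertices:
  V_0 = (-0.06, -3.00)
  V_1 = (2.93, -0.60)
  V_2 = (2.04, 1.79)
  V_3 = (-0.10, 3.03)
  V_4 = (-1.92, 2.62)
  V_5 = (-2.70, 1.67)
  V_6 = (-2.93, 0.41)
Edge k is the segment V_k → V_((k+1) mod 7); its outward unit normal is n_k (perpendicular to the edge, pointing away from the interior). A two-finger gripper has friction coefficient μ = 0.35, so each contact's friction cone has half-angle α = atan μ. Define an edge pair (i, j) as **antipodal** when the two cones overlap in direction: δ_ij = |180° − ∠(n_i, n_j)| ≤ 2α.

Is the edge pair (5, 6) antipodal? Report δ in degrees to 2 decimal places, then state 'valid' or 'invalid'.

α = atan 0.35 = 19.29°;  2α = 38.58°
edge 5: e_5 = (-0.23, -1.26);  n_5 = (-0.9837, +0.1796)
edge 6: e_6 = (+2.87, -3.41);  n_6 = (-0.7651, -0.6439)
∠(n_5, n_6) = 50.43°
δ = |180° − 50.43°| = 129.57°
129.57° > 2α = 38.58°  →  invalid

δ = 129.57°, invalid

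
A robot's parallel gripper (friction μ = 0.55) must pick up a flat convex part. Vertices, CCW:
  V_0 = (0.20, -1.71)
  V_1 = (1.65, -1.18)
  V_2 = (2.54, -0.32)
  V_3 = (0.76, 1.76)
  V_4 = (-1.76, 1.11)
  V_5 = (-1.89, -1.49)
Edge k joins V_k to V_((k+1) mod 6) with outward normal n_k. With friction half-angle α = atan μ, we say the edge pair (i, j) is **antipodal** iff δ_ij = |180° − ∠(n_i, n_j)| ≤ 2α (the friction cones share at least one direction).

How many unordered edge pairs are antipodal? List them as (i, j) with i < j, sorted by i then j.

count = 6; pairs: (0,3), (1,3), (1,4), (2,4), (2,5), (3,5)

α = atan 0.55 = 28.81°;  2α = 57.62°
n_0 = (+0.3433, -0.9392)
n_1 = (+0.6949, -0.7191)
n_2 = (+0.7598, +0.6502)
n_3 = (-0.2498, +0.9683)
n_4 = (-0.9988, +0.0499)
n_5 = (-0.1047, -0.9945)
  (0,1): δ = 156.06°  ·
  (0,2): δ = 69.52°  ·
  (0,3): δ = 5.61°  ✓
  (0,4): δ = 67.06°  ·
  (0,5): δ = 153.91°  ·
  (1,2): δ = 93.46°  ·
  (1,3): δ = 29.55°  ✓
  (1,4): δ = 43.12°  ✓
  (1,5): δ = 129.97°  ·
  (2,3): δ = 116.09°  ·
  (2,4): δ = 43.42°  ✓
  (2,5): δ = 43.44°  ✓
  (3,4): δ = 107.33°  ·
  (3,5): δ = 20.47°  ✓
  (4,5): δ = 93.15°  ·
antipodal pairs: 6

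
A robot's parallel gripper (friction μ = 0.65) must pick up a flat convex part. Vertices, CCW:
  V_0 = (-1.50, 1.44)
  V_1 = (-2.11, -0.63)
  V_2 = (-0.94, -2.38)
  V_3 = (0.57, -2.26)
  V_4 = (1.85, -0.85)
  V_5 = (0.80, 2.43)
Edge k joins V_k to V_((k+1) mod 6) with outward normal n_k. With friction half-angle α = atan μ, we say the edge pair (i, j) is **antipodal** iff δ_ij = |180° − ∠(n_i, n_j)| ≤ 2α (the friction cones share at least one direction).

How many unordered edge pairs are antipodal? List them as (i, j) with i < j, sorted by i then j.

α = atan 0.65 = 33.02°;  2α = 66.05°
n_0 = (-0.9592, +0.2827)
n_1 = (-0.8313, -0.5558)
n_2 = (+0.0792, -0.9969)
n_3 = (+0.7404, -0.6721)
n_4 = (+0.9524, +0.3049)
n_5 = (-0.3954, +0.9185)
  (0,1): δ = 129.81°  ·
  (0,2): δ = 69.04°  ·
  (0,3): δ = 25.81°  ✓
  (0,4): δ = 34.17°  ✓
  (0,5): δ = 129.71°  ·
  (1,2): δ = 119.22°  ·
  (1,3): δ = 76.00°  ·
  (1,4): δ = 16.01°  ✓
  (1,5): δ = 79.52°  ·
  (2,3): δ = 136.78°  ·
  (2,4): δ = 76.79°  ·
  (2,5): δ = 18.74°  ✓
  (3,4): δ = 120.02°  ·
  (3,5): δ = 24.48°  ✓
  (4,5): δ = 84.46°  ·
antipodal pairs: 5

count = 5; pairs: (0,3), (0,4), (1,4), (2,5), (3,5)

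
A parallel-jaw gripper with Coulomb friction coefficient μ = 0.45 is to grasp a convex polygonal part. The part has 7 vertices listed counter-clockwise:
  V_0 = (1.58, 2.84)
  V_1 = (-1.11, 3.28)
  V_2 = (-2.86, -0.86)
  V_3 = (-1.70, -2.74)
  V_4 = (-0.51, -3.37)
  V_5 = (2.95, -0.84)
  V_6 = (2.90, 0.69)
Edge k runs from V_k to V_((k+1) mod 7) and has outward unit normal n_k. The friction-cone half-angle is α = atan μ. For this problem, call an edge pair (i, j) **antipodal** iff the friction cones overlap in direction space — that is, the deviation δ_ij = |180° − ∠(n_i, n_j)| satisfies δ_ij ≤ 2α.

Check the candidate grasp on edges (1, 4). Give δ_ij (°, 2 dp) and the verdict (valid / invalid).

δ = 30.91°, valid

α = atan 0.45 = 24.23°;  2α = 48.46°
edge 1: e_1 = (-1.75, -4.14);  n_1 = (-0.9211, +0.3893)
edge 4: e_4 = (+3.46, +2.53);  n_4 = (+0.5903, -0.8072)
∠(n_1, n_4) = 149.09°
δ = |180° − 149.09°| = 30.91°
30.91° ≤ 2α = 48.46°  →  valid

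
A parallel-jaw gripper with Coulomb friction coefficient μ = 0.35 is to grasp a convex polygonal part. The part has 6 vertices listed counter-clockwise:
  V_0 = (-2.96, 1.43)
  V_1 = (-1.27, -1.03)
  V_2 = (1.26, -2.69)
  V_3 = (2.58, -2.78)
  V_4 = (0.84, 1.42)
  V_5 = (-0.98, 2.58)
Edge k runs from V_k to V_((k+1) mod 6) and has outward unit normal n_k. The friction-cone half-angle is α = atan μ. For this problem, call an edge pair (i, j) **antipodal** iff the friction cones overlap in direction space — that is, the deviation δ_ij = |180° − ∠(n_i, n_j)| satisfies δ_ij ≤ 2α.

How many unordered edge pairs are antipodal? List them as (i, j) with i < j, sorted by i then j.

count = 6; pairs: (0,3), (0,4), (1,3), (1,4), (2,4), (2,5)

α = atan 0.35 = 19.29°;  2α = 38.58°
n_0 = (-0.8242, -0.5662)
n_1 = (-0.5486, -0.8361)
n_2 = (-0.0680, -0.9977)
n_3 = (+0.9239, +0.3827)
n_4 = (+0.5375, +0.8433)
n_5 = (-0.5022, +0.8647)
  (0,1): δ = 157.76°  ·
  (0,2): δ = 128.39°  ·
  (0,3): δ = 11.99°  ✓
  (0,4): δ = 23.00°  ✓
  (0,5): δ = 85.66°  ·
  (1,2): δ = 150.63°  ·
  (1,3): δ = 34.23°  ✓
  (1,4): δ = 0.76°  ✓
  (1,5): δ = 63.42°  ·
  (2,3): δ = 63.60°  ·
  (2,4): δ = 28.61°  ✓
  (2,5): δ = 34.05°  ✓
  (3,4): δ = 145.02°  ·
  (3,5): δ = 82.36°  ·
  (4,5): δ = 117.34°  ·
antipodal pairs: 6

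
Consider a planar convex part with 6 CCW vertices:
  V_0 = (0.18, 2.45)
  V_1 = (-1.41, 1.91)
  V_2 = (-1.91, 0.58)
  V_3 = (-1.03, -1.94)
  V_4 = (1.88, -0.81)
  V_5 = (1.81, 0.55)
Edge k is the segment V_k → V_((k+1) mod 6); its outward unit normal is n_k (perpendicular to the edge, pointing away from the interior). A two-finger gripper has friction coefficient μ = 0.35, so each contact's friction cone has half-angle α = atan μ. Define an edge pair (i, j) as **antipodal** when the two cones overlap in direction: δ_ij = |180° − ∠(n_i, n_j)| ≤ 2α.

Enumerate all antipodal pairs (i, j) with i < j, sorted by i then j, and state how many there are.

count = 4; pairs: (0,3), (1,4), (2,4), (2,5)

α = atan 0.35 = 19.29°;  2α = 38.58°
n_0 = (-0.3216, +0.9469)
n_1 = (-0.9360, +0.3519)
n_2 = (-0.9441, -0.3297)
n_3 = (+0.3620, -0.9322)
n_4 = (+0.9987, +0.0514)
n_5 = (+0.7590, +0.6511)
  (0,1): δ = 129.36°  ·
  (0,2): δ = 89.51°  ·
  (0,3): δ = 2.46°  ✓
  (0,4): δ = 74.19°  ·
  (0,5): δ = 111.87°  ·
  (1,2): δ = 140.15°  ·
  (1,3): δ = 48.17°  ·
  (1,4): δ = 23.55°  ✓
  (1,5): δ = 61.23°  ·
  (2,3): δ = 88.03°  ·
  (2,4): δ = 16.30°  ✓
  (2,5): δ = 21.38°  ✓
  (3,4): δ = 108.28°  ·
  (3,5): δ = 70.60°  ·
  (4,5): δ = 142.32°  ·
antipodal pairs: 4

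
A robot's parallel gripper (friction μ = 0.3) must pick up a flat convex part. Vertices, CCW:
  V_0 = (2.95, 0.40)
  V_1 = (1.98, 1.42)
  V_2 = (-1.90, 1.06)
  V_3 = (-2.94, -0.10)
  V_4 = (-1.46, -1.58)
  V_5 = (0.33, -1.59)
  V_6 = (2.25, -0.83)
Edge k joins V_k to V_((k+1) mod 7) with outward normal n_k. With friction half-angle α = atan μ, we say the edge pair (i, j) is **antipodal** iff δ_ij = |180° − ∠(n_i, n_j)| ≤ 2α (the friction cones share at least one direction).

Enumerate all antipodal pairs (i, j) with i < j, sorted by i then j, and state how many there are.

count = 5; pairs: (0,3), (1,4), (1,5), (2,5), (2,6)

α = atan 0.3 = 16.70°;  2α = 33.40°
n_0 = (+0.7246, +0.6891)
n_1 = (-0.0924, +0.9957)
n_2 = (-0.7446, +0.6675)
n_3 = (-0.7071, -0.7071)
n_4 = (-0.0056, -1.0000)
n_5 = (+0.3680, -0.9298)
n_6 = (+0.8691, -0.4946)
  (0,1): δ = 128.26°  ·
  (0,2): δ = 85.44°  ·
  (0,3): δ = 1.44°  ✓
  (0,4): δ = 46.12°  ·
  (0,5): δ = 68.03°  ·
  (0,6): δ = 106.79°  ·
  (1,2): δ = 137.18°  ·
  (1,3): δ = 50.30°  ·
  (1,4): δ = 5.62°  ✓
  (1,5): δ = 16.29°  ✓
  (1,6): δ = 55.05°  ·
  (2,3): δ = 93.12°  ·
  (2,4): δ = 48.44°  ·
  (2,5): δ = 26.53°  ✓
  (2,6): δ = 12.23°  ✓
  (3,4): δ = 135.32°  ·
  (3,5): δ = 113.40°  ·
  (3,6): δ = 74.64°  ·
  (4,5): δ = 158.08°  ·
  (4,6): δ = 119.32°  ·
  (5,6): δ = 141.24°  ·
antipodal pairs: 5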